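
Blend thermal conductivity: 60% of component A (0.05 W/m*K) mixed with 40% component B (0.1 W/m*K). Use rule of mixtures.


Formula: Blend property = (fraction_A * property_A) + (fraction_B * property_B)
Step 1: Contribution A = 60/100 * 0.05 W/m*K = 0.03 W/m*K
Step 2: Contribution B = 40/100 * 0.1 W/m*K = 0.04 W/m*K
Step 3: Blend thermal conductivity = 0.03 + 0.04 = 0.07 W/m*K

0.07 W/m*K


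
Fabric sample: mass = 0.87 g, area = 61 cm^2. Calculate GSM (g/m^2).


Formula: GSM = mass_g / area_m2
Step 1: Convert area: 61 cm^2 = 61 / 10000 = 0.0061 m^2
Step 2: GSM = 0.87 g / 0.0061 m^2 = 142.6 g/m^2

142.6 g/m^2


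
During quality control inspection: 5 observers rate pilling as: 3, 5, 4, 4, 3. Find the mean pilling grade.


Formula: Mean = sum / count
Sum = 3 + 5 + 4 + 4 + 3 = 19
Mean = 19 / 5 = 3.8

3.8


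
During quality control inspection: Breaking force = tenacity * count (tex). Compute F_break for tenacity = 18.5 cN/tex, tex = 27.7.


Formula: Breaking force = Tenacity * Linear density
F = 18.5 cN/tex * 27.7 tex
F = 512.45 cN

512.45 cN


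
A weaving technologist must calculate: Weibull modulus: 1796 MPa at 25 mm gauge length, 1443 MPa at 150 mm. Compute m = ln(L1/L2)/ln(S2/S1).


Formula: m = ln(L1/L2) / ln(S2/S1)
Step 1: ln(L1/L2) = ln(25/150) = -1.79176
Step 2: S2/S1 = 1443/1796 = 0.80345
Step 3: ln(S2/S1) = ln(0.80345) = -0.21884
Step 4: m = -1.79176 / -0.21884 = 8.19

8.19 (Weibull m)


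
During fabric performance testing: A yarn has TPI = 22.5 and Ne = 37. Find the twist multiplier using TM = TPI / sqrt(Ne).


Formula: TM = TPI / sqrt(Ne)
Step 1: sqrt(Ne) = sqrt(37) = 6.0828
Step 2: TM = 22.5 / 6.0828 = 3.70

3.70 TM


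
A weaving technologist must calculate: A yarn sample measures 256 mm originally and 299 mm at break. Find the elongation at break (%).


Formula: Elongation (%) = ((L_break - L0) / L0) * 100
Step 1: Extension = 299 - 256 = 43 mm
Step 2: Elongation = (43 / 256) * 100
Step 3: Elongation = 0.167969 * 100 = 16.7969% ≈ 16.8%

16.8%


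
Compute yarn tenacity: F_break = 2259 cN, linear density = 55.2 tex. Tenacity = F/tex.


Formula: Tenacity = Breaking force / Linear density
Tenacity = 2259 cN / 55.2 tex
Tenacity = 40.92 cN/tex

40.92 cN/tex


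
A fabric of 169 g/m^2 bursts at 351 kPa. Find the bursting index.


Formula: Bursting Index = Bursting Strength / Fabric GSM
BI = 351 kPa / 169 g/m^2
BI = 2.077 kPa/(g/m^2)

2.077 kPa/(g/m^2)


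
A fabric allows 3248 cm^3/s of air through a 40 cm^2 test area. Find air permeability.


Formula: Air Permeability = Airflow / Test Area
AP = 3248 cm^3/s / 40 cm^2
AP = 81.2 cm^3/s/cm^2

81.2 cm^3/s/cm^2


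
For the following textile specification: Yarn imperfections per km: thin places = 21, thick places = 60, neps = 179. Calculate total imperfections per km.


Formula: Total = thin places + thick places + neps
Total = 21 + 60 + 179
Total = 260 imperfections/km

260 imperfections/km


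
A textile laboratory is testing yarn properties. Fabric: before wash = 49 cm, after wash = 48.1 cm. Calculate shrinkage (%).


Formula: Shrinkage% = ((L_before - L_after) / L_before) * 100
Step 1: Shrinkage = 49 - 48.1 = 0.9 cm
Step 2: Shrinkage% = (0.9 / 49) * 100
Step 3: Shrinkage% = 0.018367 * 100 = 1.8367% ≈ 1.8%

1.8%


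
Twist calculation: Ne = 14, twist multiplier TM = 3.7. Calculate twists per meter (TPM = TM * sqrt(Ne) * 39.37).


Formula: TPM = TM * sqrt(Ne) * 39.37
Step 1: sqrt(Ne) = sqrt(14) = 3.7417
Step 2: TM * sqrt(Ne) = 3.7 * 3.7417 = 13.8443
Step 3: TPM = 13.8443 * 39.37 = 545 twists/m

545 twists/m


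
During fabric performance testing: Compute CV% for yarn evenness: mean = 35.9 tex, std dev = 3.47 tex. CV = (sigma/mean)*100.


Formula: CV% = (standard deviation / mean) * 100
Step 1: Ratio = 3.47 / 35.9 = 0.096657
Step 2: CV% = 0.096657 * 100 = 9.6657% ≈ 9.7%

9.7%


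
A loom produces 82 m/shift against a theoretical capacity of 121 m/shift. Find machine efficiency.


Formula: Efficiency% = (Actual output / Theoretical output) * 100
Efficiency% = (82 / 121) * 100
Efficiency% = 0.677686 * 100 = 67.7686% ≈ 67.8%

67.8%


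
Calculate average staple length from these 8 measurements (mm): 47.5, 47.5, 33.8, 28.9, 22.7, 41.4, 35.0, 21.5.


Formula: Mean = sum of lengths / count
Sum = 47.5 + 47.5 + 33.8 + 28.9 + 22.7 + 41.4 + 35.0 + 21.5
Sum = 278.3 mm
Mean = 278.3 / 8 = 34.79 mm

34.79 mm


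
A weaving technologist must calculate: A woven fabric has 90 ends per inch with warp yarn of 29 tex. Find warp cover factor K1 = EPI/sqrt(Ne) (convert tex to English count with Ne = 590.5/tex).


Formula: K1 = EPI / sqrt(Ne), with Ne = 590.5 / tex_warp
Step 1: Ne = 590.5 / 29 = 20.362
Step 2: sqrt(Ne) = sqrt(20.362) = 4.5124
Step 3: K1 = 90 / 4.5124 = 19.9

19.9


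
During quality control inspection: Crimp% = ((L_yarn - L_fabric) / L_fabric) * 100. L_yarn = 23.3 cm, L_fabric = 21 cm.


Formula: Crimp% = ((L_yarn - L_fabric) / L_fabric) * 100
Step 1: Extension = 23.3 - 21 = 2.3 cm
Step 2: Crimp% = (2.3 / 21) * 100
Step 3: Crimp% = 0.109524 * 100 = 10.9524% ≈ 11.0%

11.0%


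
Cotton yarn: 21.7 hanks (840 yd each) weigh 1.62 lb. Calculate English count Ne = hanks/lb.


Formula: Ne = hanks / mass_lb
Substituting: Ne = 21.7 / 1.62
Ne = 13.4

13.4 Ne


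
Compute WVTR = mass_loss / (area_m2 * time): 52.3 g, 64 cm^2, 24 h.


Formula: WVTR = mass_loss / (area * time)
Step 1: Convert area: 64 cm^2 = 0.0064 m^2
Step 2: WVTR = 52.3 g / (0.0064 m^2 * 24 h)
Step 3: WVTR = 52.3 / 0.1536 = 340.5 g/m^2/h

340.5 g/m^2/h


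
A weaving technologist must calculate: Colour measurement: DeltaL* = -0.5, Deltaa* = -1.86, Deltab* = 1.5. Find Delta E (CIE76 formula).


Formula: Delta E = sqrt(dL*^2 + da*^2 + db*^2)
Step 1: dL*^2 = (-0.5)^2 = 0.25
Step 2: da*^2 = (-1.86)^2 = 3.4596
Step 3: db*^2 = 1.5^2 = 2.25
Step 4: Sum = 0.25 + 3.4596 + 2.25 = 5.9596
Step 5: Delta E = sqrt(5.9596) = 2.44

2.44 Delta E


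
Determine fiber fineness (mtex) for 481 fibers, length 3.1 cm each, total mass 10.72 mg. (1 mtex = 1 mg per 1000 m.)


Formula: fineness (mtex) = mass (mg) / total length (km) = (mass_mg / total_length_m) * 1000
Step 1: Convert fiber length: 3.1 cm = 0.031 m
Step 2: Total fiber length = 481 * 0.031 = 14.911 m
Step 3: Linear density = 10.72 mg / 14.911 m = 0.7189 mg/m
Step 4: fineness = 0.7189 * 1000 = 718.9 mtex

718.9 mtex


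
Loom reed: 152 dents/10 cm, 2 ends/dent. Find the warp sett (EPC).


Formula: EPC = (dents per 10 cm * ends per dent) / 10
Step 1: Total ends per 10 cm = 152 * 2 = 304
Step 2: EPC = 304 / 10 = 30.4 ends/cm

30.4 ends/cm


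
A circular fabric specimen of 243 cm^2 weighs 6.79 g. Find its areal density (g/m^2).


Formula: GSM = mass_g / area_m2
Step 1: Convert area: 243 cm^2 = 243 / 10000 = 0.0243 m^2
Step 2: GSM = 6.79 g / 0.0243 m^2 = 279.4 g/m^2

279.4 g/m^2


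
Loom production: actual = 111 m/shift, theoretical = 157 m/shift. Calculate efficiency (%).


Formula: Efficiency% = (Actual output / Theoretical output) * 100
Efficiency% = (111 / 157) * 100
Efficiency% = 0.707006 * 100 = 70.7006% ≈ 70.7%

70.7%


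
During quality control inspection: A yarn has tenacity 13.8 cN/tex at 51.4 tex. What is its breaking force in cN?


Formula: Breaking force = Tenacity * Linear density
F = 13.8 cN/tex * 51.4 tex
F = 709.32 cN

709.32 cN


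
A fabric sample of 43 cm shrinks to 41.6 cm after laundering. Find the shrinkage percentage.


Formula: Shrinkage% = ((L_before - L_after) / L_before) * 100
Step 1: Shrinkage = 43 - 41.6 = 1.4 cm
Step 2: Shrinkage% = (1.4 / 43) * 100
Step 3: Shrinkage% = 0.032558 * 100 = 3.2558% ≈ 3.3%

3.3%


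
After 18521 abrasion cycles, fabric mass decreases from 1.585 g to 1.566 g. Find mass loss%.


Formula: Mass loss% = ((m_before - m_after) / m_before) * 100
Step 1: Mass loss = 1.585 - 1.566 = 0.019 g
Step 2: Ratio = 0.019 / 1.585 = 0.0119874
Step 3: Mass loss% = 0.0119874 * 100 = 1.19874% ≈ 1.20%

1.20%


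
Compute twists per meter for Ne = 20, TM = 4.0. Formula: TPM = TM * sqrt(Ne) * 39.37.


Formula: TPM = TM * sqrt(Ne) * 39.37
Step 1: sqrt(Ne) = sqrt(20) = 4.4721
Step 2: TM * sqrt(Ne) = 4.0 * 4.4721 = 17.8884
Step 3: TPM = 17.8884 * 39.37 = 704 twists/m

704 twists/m


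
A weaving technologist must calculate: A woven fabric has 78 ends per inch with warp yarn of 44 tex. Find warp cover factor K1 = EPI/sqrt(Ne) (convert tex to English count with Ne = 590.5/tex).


Formula: K1 = EPI / sqrt(Ne), with Ne = 590.5 / tex_warp
Step 1: Ne = 590.5 / 44 = 13.42
Step 2: sqrt(Ne) = sqrt(13.42) = 3.6633
Step 3: K1 = 78 / 3.6633 = 21.3

21.3


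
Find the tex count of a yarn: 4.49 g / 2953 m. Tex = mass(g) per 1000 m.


Formula: Tex = (mass_g / length_m) * 1000
Substituting: Tex = (4.49 / 2953) * 1000
Intermediate: 4.49 / 2953 = 0.00152049 g/m
Tex = 0.00152049 * 1000 = 1.52 tex

1.52 tex


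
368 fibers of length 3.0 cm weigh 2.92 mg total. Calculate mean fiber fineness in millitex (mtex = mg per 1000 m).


Formula: fineness (mtex) = mass (mg) / total length (km) = (mass_mg / total_length_m) * 1000
Step 1: Convert fiber length: 3.0 cm = 0.03 m
Step 2: Total fiber length = 368 * 0.03 = 11.04 m
Step 3: Linear density = 2.92 mg / 11.04 m = 0.2645 mg/m
Step 4: fineness = 0.2645 * 1000 = 264.5 mtex

264.5 mtex


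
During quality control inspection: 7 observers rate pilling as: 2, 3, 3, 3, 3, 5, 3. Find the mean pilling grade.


Formula: Mean = sum / count
Sum = 2 + 3 + 3 + 3 + 3 + 5 + 3 = 22
Mean = 22 / 7 = 3.1

3.1


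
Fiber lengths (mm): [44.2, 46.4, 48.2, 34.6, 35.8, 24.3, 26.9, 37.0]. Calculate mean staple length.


Formula: Mean = sum of lengths / count
Sum = 44.2 + 46.4 + 48.2 + 34.6 + 35.8 + 24.3 + 26.9 + 37.0
Sum = 297.4 mm
Mean = 297.4 / 8 = 37.18 mm

37.18 mm


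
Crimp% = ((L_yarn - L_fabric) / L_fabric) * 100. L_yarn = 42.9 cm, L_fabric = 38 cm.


Formula: Crimp% = ((L_yarn - L_fabric) / L_fabric) * 100
Step 1: Extension = 42.9 - 38 = 4.9 cm
Step 2: Crimp% = (4.9 / 38) * 100
Step 3: Crimp% = 0.128947 * 100 = 12.8947% ≈ 12.9%

12.9%


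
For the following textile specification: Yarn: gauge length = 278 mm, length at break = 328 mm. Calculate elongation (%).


Formula: Elongation (%) = ((L_break - L0) / L0) * 100
Step 1: Extension = 328 - 278 = 50 mm
Step 2: Elongation = (50 / 278) * 100
Step 3: Elongation = 0.179856 * 100 = 17.9856% ≈ 18.0%

18.0%


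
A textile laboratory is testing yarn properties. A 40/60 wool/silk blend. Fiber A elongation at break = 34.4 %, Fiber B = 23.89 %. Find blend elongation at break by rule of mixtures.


Formula: Blend property = (fraction_A * property_A) + (fraction_B * property_B)
Step 1: Contribution A = 40/100 * 34.4 % = 13.76 %
Step 2: Contribution B = 60/100 * 23.89 % = 14.334 %
Step 3: Blend elongation at break = 13.76 + 14.334 = 28.094 %

28.094 %


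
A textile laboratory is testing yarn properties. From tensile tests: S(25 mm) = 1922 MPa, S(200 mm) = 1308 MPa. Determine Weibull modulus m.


Formula: m = ln(L1/L2) / ln(S2/S1)
Step 1: ln(L1/L2) = ln(25/200) = -2.07944
Step 2: S2/S1 = 1308/1922 = 0.68054
Step 3: ln(S2/S1) = ln(0.68054) = -0.38487
Step 4: m = -2.07944 / -0.38487 = 5.40

5.40 (Weibull m)


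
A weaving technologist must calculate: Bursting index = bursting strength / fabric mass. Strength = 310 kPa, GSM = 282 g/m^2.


Formula: Bursting Index = Bursting Strength / Fabric GSM
BI = 310 kPa / 282 g/m^2
BI = 1.099 kPa/(g/m^2)

1.099 kPa/(g/m^2)


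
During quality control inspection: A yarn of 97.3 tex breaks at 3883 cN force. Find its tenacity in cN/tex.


Formula: Tenacity = Breaking force / Linear density
Tenacity = 3883 cN / 97.3 tex
Tenacity = 39.91 cN/tex

39.91 cN/tex


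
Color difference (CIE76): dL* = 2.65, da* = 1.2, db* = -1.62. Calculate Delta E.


Formula: Delta E = sqrt(dL*^2 + da*^2 + db*^2)
Step 1: dL*^2 = 2.65^2 = 7.0225
Step 2: da*^2 = 1.2^2 = 1.44
Step 3: db*^2 = (-1.62)^2 = 2.6244
Step 4: Sum = 7.0225 + 1.44 + 2.6244 = 11.0869
Step 5: Delta E = sqrt(11.0869) = 3.33

3.33 Delta E


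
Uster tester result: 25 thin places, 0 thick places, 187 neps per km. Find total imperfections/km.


Formula: Total = thin places + thick places + neps
Total = 25 + 0 + 187
Total = 212 imperfections/km

212 imperfections/km


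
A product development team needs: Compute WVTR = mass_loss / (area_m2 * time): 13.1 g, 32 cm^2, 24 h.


Formula: WVTR = mass_loss / (area * time)
Step 1: Convert area: 32 cm^2 = 0.0032 m^2
Step 2: WVTR = 13.1 g / (0.0032 m^2 * 24 h)
Step 3: WVTR = 13.1 / 0.0768 = 170.6 g/m^2/h

170.6 g/m^2/h


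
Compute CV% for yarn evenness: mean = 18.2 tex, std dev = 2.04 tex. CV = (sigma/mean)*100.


Formula: CV% = (standard deviation / mean) * 100
Step 1: Ratio = 2.04 / 18.2 = 0.112088
Step 2: CV% = 0.112088 * 100 = 11.2088% ≈ 11.2%

11.2%


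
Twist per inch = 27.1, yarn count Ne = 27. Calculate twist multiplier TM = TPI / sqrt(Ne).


Formula: TM = TPI / sqrt(Ne)
Step 1: sqrt(Ne) = sqrt(27) = 5.1962
Step 2: TM = 27.1 / 5.1962 = 5.22

5.22 TM


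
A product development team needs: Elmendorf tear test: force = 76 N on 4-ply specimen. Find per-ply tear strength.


Formula: Per-ply strength = Total force / Number of plies
Per-ply = 76 N / 4
Per-ply = 19 N

19 N


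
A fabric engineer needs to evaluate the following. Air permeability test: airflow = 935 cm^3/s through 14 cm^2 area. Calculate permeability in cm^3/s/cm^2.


Formula: Air Permeability = Airflow / Test Area
AP = 935 cm^3/s / 14 cm^2
AP = 66.8 cm^3/s/cm^2

66.8 cm^3/s/cm^2


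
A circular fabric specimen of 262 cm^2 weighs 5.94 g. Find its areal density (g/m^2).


Formula: GSM = mass_g / area_m2
Step 1: Convert area: 262 cm^2 = 262 / 10000 = 0.0262 m^2
Step 2: GSM = 5.94 g / 0.0262 m^2 = 226.7 g/m^2

226.7 g/m^2


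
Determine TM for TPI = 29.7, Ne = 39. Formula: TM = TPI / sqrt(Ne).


Formula: TM = TPI / sqrt(Ne)
Step 1: sqrt(Ne) = sqrt(39) = 6.245
Step 2: TM = 29.7 / 6.245 = 4.76

4.76 TM


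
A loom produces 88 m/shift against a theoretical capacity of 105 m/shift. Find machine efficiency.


Formula: Efficiency% = (Actual output / Theoretical output) * 100
Efficiency% = (88 / 105) * 100
Efficiency% = 0.838095 * 100 = 83.8095% ≈ 83.8%

83.8%


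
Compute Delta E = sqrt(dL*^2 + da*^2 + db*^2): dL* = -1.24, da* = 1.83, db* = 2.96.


Formula: Delta E = sqrt(dL*^2 + da*^2 + db*^2)
Step 1: dL*^2 = (-1.24)^2 = 1.5376
Step 2: da*^2 = 1.83^2 = 3.3489
Step 3: db*^2 = 2.96^2 = 8.7616
Step 4: Sum = 1.5376 + 3.3489 + 8.7616 = 13.6481
Step 5: Delta E = sqrt(13.6481) = 3.69

3.69 Delta E


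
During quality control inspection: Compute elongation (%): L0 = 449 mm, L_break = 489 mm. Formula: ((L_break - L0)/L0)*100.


Formula: Elongation (%) = ((L_break - L0) / L0) * 100
Step 1: Extension = 489 - 449 = 40 mm
Step 2: Elongation = (40 / 449) * 100
Step 3: Elongation = 0.089087 * 100 = 8.9087% ≈ 8.9%

8.9%


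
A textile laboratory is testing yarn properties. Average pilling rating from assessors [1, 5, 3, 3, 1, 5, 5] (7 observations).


Formula: Mean = sum / count
Sum = 1 + 5 + 3 + 3 + 1 + 5 + 5 = 23
Mean = 23 / 7 = 3.3

3.3


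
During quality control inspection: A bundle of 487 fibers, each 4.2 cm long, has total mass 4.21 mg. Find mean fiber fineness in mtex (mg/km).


Formula: fineness (mtex) = mass (mg) / total length (km) = (mass_mg / total_length_m) * 1000
Step 1: Convert fiber length: 4.2 cm = 0.042 m
Step 2: Total fiber length = 487 * 0.042 = 20.454 m
Step 3: Linear density = 4.21 mg / 20.454 m = 0.2058 mg/m
Step 4: fineness = 0.2058 * 1000 = 205.8 mtex

205.8 mtex


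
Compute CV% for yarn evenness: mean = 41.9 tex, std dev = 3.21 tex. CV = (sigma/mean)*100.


Formula: CV% = (standard deviation / mean) * 100
Step 1: Ratio = 3.21 / 41.9 = 0.076611
Step 2: CV% = 0.076611 * 100 = 7.6611% ≈ 7.7%

7.7%


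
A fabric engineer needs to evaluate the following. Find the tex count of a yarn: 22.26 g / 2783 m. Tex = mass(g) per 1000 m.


Formula: Tex = (mass_g / length_m) * 1000
Substituting: Tex = (22.26 / 2783) * 1000
Intermediate: 22.26 / 2783 = 0.00799856 g/m
Tex = 0.00799856 * 1000 = 8.00 tex

8.00 tex


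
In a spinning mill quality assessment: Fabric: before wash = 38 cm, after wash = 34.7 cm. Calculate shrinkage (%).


Formula: Shrinkage% = ((L_before - L_after) / L_before) * 100
Step 1: Shrinkage = 38 - 34.7 = 3.3 cm
Step 2: Shrinkage% = (3.3 / 38) * 100
Step 3: Shrinkage% = 0.086842 * 100 = 8.6842% ≈ 8.7%

8.7%


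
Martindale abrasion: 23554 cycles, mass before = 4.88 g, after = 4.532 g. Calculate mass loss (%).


Formula: Mass loss% = ((m_before - m_after) / m_before) * 100
Step 1: Mass loss = 4.88 - 4.532 = 0.348 g
Step 2: Ratio = 0.348 / 4.88 = 0.0713115
Step 3: Mass loss% = 0.0713115 * 100 = 7.13115% ≈ 7.13%

7.13%


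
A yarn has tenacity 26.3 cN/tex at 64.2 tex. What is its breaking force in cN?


Formula: Breaking force = Tenacity * Linear density
F = 26.3 cN/tex * 64.2 tex
F = 1688.46 cN

1688.46 cN


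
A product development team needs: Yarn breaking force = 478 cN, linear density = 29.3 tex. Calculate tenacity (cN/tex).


Formula: Tenacity = Breaking force / Linear density
Tenacity = 478 cN / 29.3 tex
Tenacity = 16.31 cN/tex

16.31 cN/tex


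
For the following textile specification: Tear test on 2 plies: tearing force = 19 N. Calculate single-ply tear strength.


Formula: Per-ply strength = Total force / Number of plies
Per-ply = 19 N / 2
Per-ply = 9.5 N

9.5 N


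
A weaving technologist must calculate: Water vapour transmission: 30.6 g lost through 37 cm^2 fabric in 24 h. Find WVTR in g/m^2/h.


Formula: WVTR = mass_loss / (area * time)
Step 1: Convert area: 37 cm^2 = 0.0037 m^2
Step 2: WVTR = 30.6 g / (0.0037 m^2 * 24 h)
Step 3: WVTR = 30.6 / 0.0888 = 344.6 g/m^2/h

344.6 g/m^2/h


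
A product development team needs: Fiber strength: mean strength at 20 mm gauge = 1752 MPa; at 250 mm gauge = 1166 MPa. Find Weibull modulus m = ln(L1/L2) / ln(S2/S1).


Formula: m = ln(L1/L2) / ln(S2/S1)
Step 1: ln(L1/L2) = ln(20/250) = -2.52573
Step 2: S2/S1 = 1166/1752 = 0.66553
Step 3: ln(S2/S1) = ln(0.66553) = -0.40717
Step 4: m = -2.52573 / -0.40717 = 6.20

6.20 (Weibull m)


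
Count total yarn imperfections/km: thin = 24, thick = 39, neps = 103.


Formula: Total = thin places + thick places + neps
Total = 24 + 39 + 103
Total = 166 imperfections/km

166 imperfections/km


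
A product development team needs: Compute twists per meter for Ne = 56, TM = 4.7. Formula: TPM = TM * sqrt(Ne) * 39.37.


Formula: TPM = TM * sqrt(Ne) * 39.37
Step 1: sqrt(Ne) = sqrt(56) = 7.4833
Step 2: TM * sqrt(Ne) = 4.7 * 7.4833 = 35.1715
Step 3: TPM = 35.1715 * 39.37 = 1385 twists/m

1385 twists/m


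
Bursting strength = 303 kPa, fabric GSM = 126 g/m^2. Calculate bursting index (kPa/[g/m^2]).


Formula: Bursting Index = Bursting Strength / Fabric GSM
BI = 303 kPa / 126 g/m^2
BI = 2.405 kPa/(g/m^2)

2.405 kPa/(g/m^2)


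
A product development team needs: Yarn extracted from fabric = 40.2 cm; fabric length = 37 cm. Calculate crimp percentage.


Formula: Crimp% = ((L_yarn - L_fabric) / L_fabric) * 100
Step 1: Extension = 40.2 - 37 = 3.2 cm
Step 2: Crimp% = (3.2 / 37) * 100
Step 3: Crimp% = 0.086486 * 100 = 8.6486% ≈ 8.6%

8.6%


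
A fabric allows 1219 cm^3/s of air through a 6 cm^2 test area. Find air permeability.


Formula: Air Permeability = Airflow / Test Area
AP = 1219 cm^3/s / 6 cm^2
AP = 203.2 cm^3/s/cm^2

203.2 cm^3/s/cm^2


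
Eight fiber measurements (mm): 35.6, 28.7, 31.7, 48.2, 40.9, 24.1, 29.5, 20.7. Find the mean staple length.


Formula: Mean = sum of lengths / count
Sum = 35.6 + 28.7 + 31.7 + 48.2 + 40.9 + 24.1 + 29.5 + 20.7
Sum = 259.4 mm
Mean = 259.4 / 8 = 32.43 mm

32.43 mm


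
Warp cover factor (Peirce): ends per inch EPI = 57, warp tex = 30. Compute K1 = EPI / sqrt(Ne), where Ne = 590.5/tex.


Formula: K1 = EPI / sqrt(Ne), with Ne = 590.5 / tex_warp
Step 1: Ne = 590.5 / 30 = 19.683
Step 2: sqrt(Ne) = sqrt(19.683) = 4.4366
Step 3: K1 = 57 / 4.4366 = 12.8

12.8


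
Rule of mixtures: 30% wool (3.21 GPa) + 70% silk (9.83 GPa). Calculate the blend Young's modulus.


Formula: Blend property = (fraction_A * property_A) + (fraction_B * property_B)
Step 1: Contribution A = 30/100 * 3.21 GPa = 0.963 GPa
Step 2: Contribution B = 70/100 * 9.83 GPa = 6.881 GPa
Step 3: Blend Young's modulus = 0.963 + 6.881 = 7.844 GPa

7.844 GPa


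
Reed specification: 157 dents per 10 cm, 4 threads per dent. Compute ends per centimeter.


Formula: EPC = (dents per 10 cm * ends per dent) / 10
Step 1: Total ends per 10 cm = 157 * 4 = 628
Step 2: EPC = 628 / 10 = 62.8 ends/cm

62.8 ends/cm


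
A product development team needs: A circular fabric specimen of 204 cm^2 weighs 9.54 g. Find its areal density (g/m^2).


Formula: GSM = mass_g / area_m2
Step 1: Convert area: 204 cm^2 = 204 / 10000 = 0.0204 m^2
Step 2: GSM = 9.54 g / 0.0204 m^2 = 467.6 g/m^2

467.6 g/m^2


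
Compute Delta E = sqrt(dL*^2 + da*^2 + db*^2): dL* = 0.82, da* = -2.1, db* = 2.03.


Formula: Delta E = sqrt(dL*^2 + da*^2 + db*^2)
Step 1: dL*^2 = 0.82^2 = 0.6724
Step 2: da*^2 = (-2.1)^2 = 4.41
Step 3: db*^2 = 2.03^2 = 4.1209
Step 4: Sum = 0.6724 + 4.41 + 4.1209 = 9.2033
Step 5: Delta E = sqrt(9.2033) = 3.03

3.03 Delta E


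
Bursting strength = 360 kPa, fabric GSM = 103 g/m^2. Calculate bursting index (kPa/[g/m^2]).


Formula: Bursting Index = Bursting Strength / Fabric GSM
BI = 360 kPa / 103 g/m^2
BI = 3.495 kPa/(g/m^2)

3.495 kPa/(g/m^2)


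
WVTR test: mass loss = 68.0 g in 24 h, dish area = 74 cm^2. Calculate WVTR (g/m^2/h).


Formula: WVTR = mass_loss / (area * time)
Step 1: Convert area: 74 cm^2 = 0.0074 m^2
Step 2: WVTR = 68.0 g / (0.0074 m^2 * 24 h)
Step 3: WVTR = 68.0 / 0.1776 = 382.9 g/m^2/h

382.9 g/m^2/h


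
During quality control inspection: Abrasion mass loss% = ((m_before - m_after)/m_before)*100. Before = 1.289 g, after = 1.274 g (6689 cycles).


Formula: Mass loss% = ((m_before - m_after) / m_before) * 100
Step 1: Mass loss = 1.289 - 1.274 = 0.015 g
Step 2: Ratio = 0.015 / 1.289 = 0.0116369
Step 3: Mass loss% = 0.0116369 * 100 = 1.16369% ≈ 1.16%

1.16%


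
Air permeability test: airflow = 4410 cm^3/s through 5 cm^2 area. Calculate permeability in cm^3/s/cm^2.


Formula: Air Permeability = Airflow / Test Area
AP = 4410 cm^3/s / 5 cm^2
AP = 882.0 cm^3/s/cm^2

882.0 cm^3/s/cm^2


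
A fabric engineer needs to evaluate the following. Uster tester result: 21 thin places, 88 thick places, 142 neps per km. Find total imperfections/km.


Formula: Total = thin places + thick places + neps
Total = 21 + 88 + 142
Total = 251 imperfections/km

251 imperfections/km


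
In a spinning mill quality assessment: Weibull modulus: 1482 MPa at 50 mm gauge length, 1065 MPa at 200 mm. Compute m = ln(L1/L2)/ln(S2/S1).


Formula: m = ln(L1/L2) / ln(S2/S1)
Step 1: ln(L1/L2) = ln(50/200) = -1.38629
Step 2: S2/S1 = 1065/1482 = 0.71862
Step 3: ln(S2/S1) = ln(0.71862) = -0.33042
Step 4: m = -1.38629 / -0.33042 = 4.20

4.20 (Weibull m)


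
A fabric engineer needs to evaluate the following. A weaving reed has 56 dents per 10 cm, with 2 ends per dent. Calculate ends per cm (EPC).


Formula: EPC = (dents per 10 cm * ends per dent) / 10
Step 1: Total ends per 10 cm = 56 * 2 = 112
Step 2: EPC = 112 / 10 = 11.2 ends/cm

11.2 ends/cm


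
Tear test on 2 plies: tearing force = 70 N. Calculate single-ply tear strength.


Formula: Per-ply strength = Total force / Number of plies
Per-ply = 70 N / 2
Per-ply = 35 N

35 N


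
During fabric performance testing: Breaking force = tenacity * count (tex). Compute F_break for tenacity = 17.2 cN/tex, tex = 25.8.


Formula: Breaking force = Tenacity * Linear density
F = 17.2 cN/tex * 25.8 tex
F = 443.76 cN

443.76 cN


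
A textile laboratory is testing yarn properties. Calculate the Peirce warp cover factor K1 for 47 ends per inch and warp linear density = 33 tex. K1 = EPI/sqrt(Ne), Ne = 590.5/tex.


Formula: K1 = EPI / sqrt(Ne), with Ne = 590.5 / tex_warp
Step 1: Ne = 590.5 / 33 = 17.894
Step 2: sqrt(Ne) = sqrt(17.894) = 4.2301
Step 3: K1 = 47 / 4.2301 = 11.1

11.1


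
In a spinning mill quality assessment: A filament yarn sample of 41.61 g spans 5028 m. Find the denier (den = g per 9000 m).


Formula: den = (mass_g / length_m) * 9000
Substituting: den = (41.61 / 5028) * 9000
Intermediate: 41.61 / 5028 = 0.00827566 g/m
den = 0.00827566 * 9000 = 74.5 denier

74.5 denier


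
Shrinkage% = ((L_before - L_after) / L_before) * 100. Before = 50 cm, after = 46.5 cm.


Formula: Shrinkage% = ((L_before - L_after) / L_before) * 100
Step 1: Shrinkage = 50 - 46.5 = 3.5 cm
Step 2: Shrinkage% = (3.5 / 50) * 100
Step 3: Shrinkage% = 0.07 * 100 = 7.0%

7.0%


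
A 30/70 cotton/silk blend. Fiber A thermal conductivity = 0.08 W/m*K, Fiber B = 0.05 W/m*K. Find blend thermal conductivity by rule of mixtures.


Formula: Blend property = (fraction_A * property_A) + (fraction_B * property_B)
Step 1: Contribution A = 30/100 * 0.08 W/m*K = 0.024 W/m*K
Step 2: Contribution B = 70/100 * 0.05 W/m*K = 0.035 W/m*K
Step 3: Blend thermal conductivity = 0.024 + 0.035 = 0.059 W/m*K

0.059 W/m*K


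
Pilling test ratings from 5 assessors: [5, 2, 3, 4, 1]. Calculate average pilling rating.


Formula: Mean = sum / count
Sum = 5 + 2 + 3 + 4 + 1 = 15
Mean = 15 / 5 = 3.0

3.0


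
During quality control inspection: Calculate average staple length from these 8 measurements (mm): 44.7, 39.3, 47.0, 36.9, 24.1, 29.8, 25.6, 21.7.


Formula: Mean = sum of lengths / count
Sum = 44.7 + 39.3 + 47.0 + 36.9 + 24.1 + 29.8 + 25.6 + 21.7
Sum = 269.1 mm
Mean = 269.1 / 8 = 33.64 mm

33.64 mm


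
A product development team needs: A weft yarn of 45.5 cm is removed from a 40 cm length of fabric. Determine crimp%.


Formula: Crimp% = ((L_yarn - L_fabric) / L_fabric) * 100
Step 1: Extension = 45.5 - 40 = 5.5 cm
Step 2: Crimp% = (5.5 / 40) * 100
Step 3: Crimp% = 0.1375 * 100 = 13.75% ≈ 13.8%

13.8%


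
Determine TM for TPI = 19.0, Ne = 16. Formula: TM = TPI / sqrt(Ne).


Formula: TM = TPI / sqrt(Ne)
Step 1: sqrt(Ne) = sqrt(16) = 4
Step 2: TM = 19.0 / 4 = 4.75

4.75 TM


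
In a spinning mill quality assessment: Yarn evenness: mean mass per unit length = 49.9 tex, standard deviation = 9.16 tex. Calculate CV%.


Formula: CV% = (standard deviation / mean) * 100
Step 1: Ratio = 9.16 / 49.9 = 0.183567
Step 2: CV% = 0.183567 * 100 = 18.3567% ≈ 18.4%

18.4%


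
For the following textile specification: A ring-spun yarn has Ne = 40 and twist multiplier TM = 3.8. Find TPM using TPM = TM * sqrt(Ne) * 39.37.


Formula: TPM = TM * sqrt(Ne) * 39.37
Step 1: sqrt(Ne) = sqrt(40) = 6.3246
Step 2: TM * sqrt(Ne) = 3.8 * 6.3246 = 24.0335
Step 3: TPM = 24.0335 * 39.37 = 946 twists/m

946 twists/m


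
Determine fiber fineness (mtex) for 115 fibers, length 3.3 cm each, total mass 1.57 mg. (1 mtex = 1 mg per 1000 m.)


Formula: fineness (mtex) = mass (mg) / total length (km) = (mass_mg / total_length_m) * 1000
Step 1: Convert fiber length: 3.3 cm = 0.033 m
Step 2: Total fiber length = 115 * 0.033 = 3.795 m
Step 3: Linear density = 1.57 mg / 3.795 m = 0.4137 mg/m
Step 4: fineness = 0.4137 * 1000 = 413.7 mtex

413.7 mtex


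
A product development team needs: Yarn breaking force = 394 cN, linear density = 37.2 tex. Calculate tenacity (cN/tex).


Formula: Tenacity = Breaking force / Linear density
Tenacity = 394 cN / 37.2 tex
Tenacity = 10.59 cN/tex

10.59 cN/tex


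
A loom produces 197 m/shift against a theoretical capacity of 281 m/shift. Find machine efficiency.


Formula: Efficiency% = (Actual output / Theoretical output) * 100
Efficiency% = (197 / 281) * 100
Efficiency% = 0.701068 * 100 = 70.1068% ≈ 70.1%

70.1%


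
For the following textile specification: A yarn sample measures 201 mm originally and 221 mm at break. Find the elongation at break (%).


Formula: Elongation (%) = ((L_break - L0) / L0) * 100
Step 1: Extension = 221 - 201 = 20 mm
Step 2: Elongation = (20 / 201) * 100
Step 3: Elongation = 0.099502 * 100 = 9.9502% ≈ 10.0%

10.0%


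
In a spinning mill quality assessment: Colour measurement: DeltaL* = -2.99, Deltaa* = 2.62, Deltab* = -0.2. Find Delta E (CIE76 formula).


Formula: Delta E = sqrt(dL*^2 + da*^2 + db*^2)
Step 1: dL*^2 = (-2.99)^2 = 8.9401
Step 2: da*^2 = 2.62^2 = 6.8644
Step 3: db*^2 = (-0.2)^2 = 0.04
Step 4: Sum = 8.9401 + 6.8644 + 0.04 = 15.8445
Step 5: Delta E = sqrt(15.8445) = 3.98

3.98 Delta E


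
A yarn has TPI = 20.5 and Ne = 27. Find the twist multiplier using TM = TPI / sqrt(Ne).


Formula: TM = TPI / sqrt(Ne)
Step 1: sqrt(Ne) = sqrt(27) = 5.1962
Step 2: TM = 20.5 / 5.1962 = 3.95

3.95 TM


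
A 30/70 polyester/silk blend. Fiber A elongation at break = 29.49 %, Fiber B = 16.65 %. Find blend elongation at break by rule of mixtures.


Formula: Blend property = (fraction_A * property_A) + (fraction_B * property_B)
Step 1: Contribution A = 30/100 * 29.49 % = 8.847 %
Step 2: Contribution B = 70/100 * 16.65 % = 11.655 %
Step 3: Blend elongation at break = 8.847 + 11.655 = 20.502 %

20.502 %


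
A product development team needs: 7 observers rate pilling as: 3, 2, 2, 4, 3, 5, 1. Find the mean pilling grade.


Formula: Mean = sum / count
Sum = 3 + 2 + 2 + 4 + 3 + 5 + 1 = 20
Mean = 20 / 7 = 2.9

2.9


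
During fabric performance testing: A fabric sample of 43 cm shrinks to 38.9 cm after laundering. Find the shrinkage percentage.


Formula: Shrinkage% = ((L_before - L_after) / L_before) * 100
Step 1: Shrinkage = 43 - 38.9 = 4.1 cm
Step 2: Shrinkage% = (4.1 / 43) * 100
Step 3: Shrinkage% = 0.095349 * 100 = 9.5349% ≈ 9.5%

9.5%


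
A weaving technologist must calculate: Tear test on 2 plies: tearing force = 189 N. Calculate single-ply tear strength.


Formula: Per-ply strength = Total force / Number of plies
Per-ply = 189 N / 2
Per-ply = 94.5 N

94.5 N


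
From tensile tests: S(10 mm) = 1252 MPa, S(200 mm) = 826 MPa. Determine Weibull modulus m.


Formula: m = ln(L1/L2) / ln(S2/S1)
Step 1: ln(L1/L2) = ln(10/200) = -2.99573
Step 2: S2/S1 = 826/1252 = 0.65974
Step 3: ln(S2/S1) = ln(0.65974) = -0.41591
Step 4: m = -2.99573 / -0.41591 = 7.20

7.20 (Weibull m)


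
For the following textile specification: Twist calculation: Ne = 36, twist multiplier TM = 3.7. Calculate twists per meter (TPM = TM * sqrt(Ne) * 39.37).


Formula: TPM = TM * sqrt(Ne) * 39.37
Step 1: sqrt(Ne) = sqrt(36) = 6
Step 2: TM * sqrt(Ne) = 3.7 * 6 = 22.2
Step 3: TPM = 22.2 * 39.37 = 874 twists/m

874 twists/m


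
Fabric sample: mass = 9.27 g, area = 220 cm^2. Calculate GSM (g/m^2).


Formula: GSM = mass_g / area_m2
Step 1: Convert area: 220 cm^2 = 220 / 10000 = 0.022 m^2
Step 2: GSM = 9.27 g / 0.022 m^2 = 421.4 g/m^2

421.4 g/m^2


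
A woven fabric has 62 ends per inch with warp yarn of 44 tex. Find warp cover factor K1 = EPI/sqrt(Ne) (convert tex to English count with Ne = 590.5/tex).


Formula: K1 = EPI / sqrt(Ne), with Ne = 590.5 / tex_warp
Step 1: Ne = 590.5 / 44 = 13.42
Step 2: sqrt(Ne) = sqrt(13.42) = 3.6633
Step 3: K1 = 62 / 3.6633 = 16.9

16.9


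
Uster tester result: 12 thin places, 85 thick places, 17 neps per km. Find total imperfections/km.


Formula: Total = thin places + thick places + neps
Total = 12 + 85 + 17
Total = 114 imperfections/km

114 imperfections/km


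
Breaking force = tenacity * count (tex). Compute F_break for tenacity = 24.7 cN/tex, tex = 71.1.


Formula: Breaking force = Tenacity * Linear density
F = 24.7 cN/tex * 71.1 tex
F = 1756.17 cN

1756.17 cN


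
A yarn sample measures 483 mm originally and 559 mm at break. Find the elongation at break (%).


Formula: Elongation (%) = ((L_break - L0) / L0) * 100
Step 1: Extension = 559 - 483 = 76 mm
Step 2: Elongation = (76 / 483) * 100
Step 3: Elongation = 0.15735 * 100 = 15.735% ≈ 15.7%

15.7%


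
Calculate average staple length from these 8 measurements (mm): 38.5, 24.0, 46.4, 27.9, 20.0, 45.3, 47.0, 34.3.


Formula: Mean = sum of lengths / count
Sum = 38.5 + 24.0 + 46.4 + 27.9 + 20.0 + 45.3 + 47.0 + 34.3
Sum = 283.4 mm
Mean = 283.4 / 8 = 35.43 mm

35.43 mm


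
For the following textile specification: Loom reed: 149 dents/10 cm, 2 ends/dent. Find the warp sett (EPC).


Formula: EPC = (dents per 10 cm * ends per dent) / 10
Step 1: Total ends per 10 cm = 149 * 2 = 298
Step 2: EPC = 298 / 10 = 29.8 ends/cm

29.8 ends/cm


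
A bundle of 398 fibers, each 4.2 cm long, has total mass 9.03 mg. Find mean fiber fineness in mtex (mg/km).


Formula: fineness (mtex) = mass (mg) / total length (km) = (mass_mg / total_length_m) * 1000
Step 1: Convert fiber length: 4.2 cm = 0.042 m
Step 2: Total fiber length = 398 * 0.042 = 16.716 m
Step 3: Linear density = 9.03 mg / 16.716 m = 0.5402 mg/m
Step 4: fineness = 0.5402 * 1000 = 540.2 mtex

540.2 mtex


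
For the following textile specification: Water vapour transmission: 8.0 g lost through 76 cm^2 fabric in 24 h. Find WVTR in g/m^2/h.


Formula: WVTR = mass_loss / (area * time)
Step 1: Convert area: 76 cm^2 = 0.0076 m^2
Step 2: WVTR = 8.0 g / (0.0076 m^2 * 24 h)
Step 3: WVTR = 8.0 / 0.1824 = 43.9 g/m^2/h

43.9 g/m^2/h


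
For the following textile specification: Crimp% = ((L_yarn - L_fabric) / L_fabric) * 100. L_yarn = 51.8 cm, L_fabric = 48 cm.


Formula: Crimp% = ((L_yarn - L_fabric) / L_fabric) * 100
Step 1: Extension = 51.8 - 48 = 3.8 cm
Step 2: Crimp% = (3.8 / 48) * 100
Step 3: Crimp% = 0.079167 * 100 = 7.9167% ≈ 7.9%

7.9%


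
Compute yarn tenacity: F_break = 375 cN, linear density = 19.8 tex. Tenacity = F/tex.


Formula: Tenacity = Breaking force / Linear density
Tenacity = 375 cN / 19.8 tex
Tenacity = 18.94 cN/tex

18.94 cN/tex


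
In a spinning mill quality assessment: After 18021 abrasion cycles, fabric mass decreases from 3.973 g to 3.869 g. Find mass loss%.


Formula: Mass loss% = ((m_before - m_after) / m_before) * 100
Step 1: Mass loss = 3.973 - 3.869 = 0.104 g
Step 2: Ratio = 0.104 / 3.973 = 0.0261767
Step 3: Mass loss% = 0.0261767 * 100 = 2.61767% ≈ 2.62%

2.62%


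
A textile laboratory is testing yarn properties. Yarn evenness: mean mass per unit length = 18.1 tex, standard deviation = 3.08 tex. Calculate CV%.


Formula: CV% = (standard deviation / mean) * 100
Step 1: Ratio = 3.08 / 18.1 = 0.170166
Step 2: CV% = 0.170166 * 100 = 17.0166% ≈ 17.0%

17.0%


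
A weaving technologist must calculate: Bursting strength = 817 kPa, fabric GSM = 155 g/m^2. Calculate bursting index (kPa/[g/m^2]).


Formula: Bursting Index = Bursting Strength / Fabric GSM
BI = 817 kPa / 155 g/m^2
BI = 5.271 kPa/(g/m^2)

5.271 kPa/(g/m^2)


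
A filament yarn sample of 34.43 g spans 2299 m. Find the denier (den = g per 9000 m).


Formula: den = (mass_g / length_m) * 9000
Substituting: den = (34.43 / 2299) * 9000
Intermediate: 34.43 / 2299 = 0.01497608 g/m
den = 0.01497608 * 9000 = 134.8 denier

134.8 denier


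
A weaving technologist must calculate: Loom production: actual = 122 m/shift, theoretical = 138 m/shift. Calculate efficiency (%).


Formula: Efficiency% = (Actual output / Theoretical output) * 100
Efficiency% = (122 / 138) * 100
Efficiency% = 0.884058 * 100 = 88.4058% ≈ 88.4%

88.4%


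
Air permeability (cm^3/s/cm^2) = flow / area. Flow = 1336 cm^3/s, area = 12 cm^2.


Formula: Air Permeability = Airflow / Test Area
AP = 1336 cm^3/s / 12 cm^2
AP = 111.3 cm^3/s/cm^2

111.3 cm^3/s/cm^2


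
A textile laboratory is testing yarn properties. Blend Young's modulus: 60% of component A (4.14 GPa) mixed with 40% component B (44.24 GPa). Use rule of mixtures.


Formula: Blend property = (fraction_A * property_A) + (fraction_B * property_B)
Step 1: Contribution A = 60/100 * 4.14 GPa = 2.484 GPa
Step 2: Contribution B = 40/100 * 44.24 GPa = 17.696 GPa
Step 3: Blend Young's modulus = 2.484 + 17.696 = 20.18 GPa

20.18 GPa


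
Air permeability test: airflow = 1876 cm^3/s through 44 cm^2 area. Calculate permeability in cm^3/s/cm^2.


Formula: Air Permeability = Airflow / Test Area
AP = 1876 cm^3/s / 44 cm^2
AP = 42.6 cm^3/s/cm^2

42.6 cm^3/s/cm^2


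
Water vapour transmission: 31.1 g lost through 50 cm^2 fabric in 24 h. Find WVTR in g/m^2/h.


Formula: WVTR = mass_loss / (area * time)
Step 1: Convert area: 50 cm^2 = 0.005 m^2
Step 2: WVTR = 31.1 g / (0.005 m^2 * 24 h)
Step 3: WVTR = 31.1 / 0.12 = 259.2 g/m^2/h

259.2 g/m^2/h


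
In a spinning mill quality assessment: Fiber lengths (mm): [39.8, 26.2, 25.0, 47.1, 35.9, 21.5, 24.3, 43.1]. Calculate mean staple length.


Formula: Mean = sum of lengths / count
Sum = 39.8 + 26.2 + 25.0 + 47.1 + 35.9 + 21.5 + 24.3 + 43.1
Sum = 262.9 mm
Mean = 262.9 / 8 = 32.86 mm

32.86 mm


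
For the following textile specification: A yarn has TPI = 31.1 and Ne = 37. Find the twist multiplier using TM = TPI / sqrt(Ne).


Formula: TM = TPI / sqrt(Ne)
Step 1: sqrt(Ne) = sqrt(37) = 6.0828
Step 2: TM = 31.1 / 6.0828 = 5.11

5.11 TM


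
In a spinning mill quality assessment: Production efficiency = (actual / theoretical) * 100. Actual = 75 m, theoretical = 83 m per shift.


Formula: Efficiency% = (Actual output / Theoretical output) * 100
Efficiency% = (75 / 83) * 100
Efficiency% = 0.903614 * 100 = 90.3614% ≈ 90.4%

90.4%


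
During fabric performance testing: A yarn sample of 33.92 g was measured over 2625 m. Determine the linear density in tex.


Formula: Tex = (mass_g / length_m) * 1000
Substituting: Tex = (33.92 / 2625) * 1000
Intermediate: 33.92 / 2625 = 0.0129219 g/m
Tex = 0.0129219 * 1000 = 12.92 tex

12.92 tex


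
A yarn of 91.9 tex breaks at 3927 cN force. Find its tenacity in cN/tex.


Formula: Tenacity = Breaking force / Linear density
Tenacity = 3927 cN / 91.9 tex
Tenacity = 42.73 cN/tex

42.73 cN/tex


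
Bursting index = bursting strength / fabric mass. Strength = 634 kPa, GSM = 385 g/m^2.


Formula: Bursting Index = Bursting Strength / Fabric GSM
BI = 634 kPa / 385 g/m^2
BI = 1.647 kPa/(g/m^2)

1.647 kPa/(g/m^2)


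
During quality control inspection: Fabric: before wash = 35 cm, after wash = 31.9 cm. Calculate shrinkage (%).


Formula: Shrinkage% = ((L_before - L_after) / L_before) * 100
Step 1: Shrinkage = 35 - 31.9 = 3.1 cm
Step 2: Shrinkage% = (3.1 / 35) * 100
Step 3: Shrinkage% = 0.088571 * 100 = 8.8571% ≈ 8.9%

8.9%


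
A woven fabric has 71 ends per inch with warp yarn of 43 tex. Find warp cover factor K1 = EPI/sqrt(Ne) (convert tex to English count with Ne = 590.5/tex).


Formula: K1 = EPI / sqrt(Ne), with Ne = 590.5 / tex_warp
Step 1: Ne = 590.5 / 43 = 13.733
Step 2: sqrt(Ne) = sqrt(13.733) = 3.7058
Step 3: K1 = 71 / 3.7058 = 19.2

19.2


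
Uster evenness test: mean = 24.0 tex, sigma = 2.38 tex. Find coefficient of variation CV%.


Formula: CV% = (standard deviation / mean) * 100
Step 1: Ratio = 2.38 / 24.0 = 0.099167
Step 2: CV% = 0.099167 * 100 = 9.9167% ≈ 9.9%

9.9%


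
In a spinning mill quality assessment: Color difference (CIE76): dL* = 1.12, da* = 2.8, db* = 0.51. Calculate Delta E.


Formula: Delta E = sqrt(dL*^2 + da*^2 + db*^2)
Step 1: dL*^2 = 1.12^2 = 1.2544
Step 2: da*^2 = 2.8^2 = 7.84
Step 3: db*^2 = 0.51^2 = 0.2601
Step 4: Sum = 1.2544 + 7.84 + 0.2601 = 9.3545
Step 5: Delta E = sqrt(9.3545) = 3.06

3.06 Delta E


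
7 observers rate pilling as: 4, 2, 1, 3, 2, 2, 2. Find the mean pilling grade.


Formula: Mean = sum / count
Sum = 4 + 2 + 1 + 3 + 2 + 2 + 2 = 16
Mean = 16 / 7 = 2.3

2.3


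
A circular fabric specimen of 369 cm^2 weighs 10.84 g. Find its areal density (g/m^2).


Formula: GSM = mass_g / area_m2
Step 1: Convert area: 369 cm^2 = 369 / 10000 = 0.0369 m^2
Step 2: GSM = 10.84 g / 0.0369 m^2 = 293.8 g/m^2

293.8 g/m^2


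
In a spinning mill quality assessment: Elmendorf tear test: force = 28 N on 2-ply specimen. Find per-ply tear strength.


Formula: Per-ply strength = Total force / Number of plies
Per-ply = 28 N / 2
Per-ply = 14 N

14 N
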